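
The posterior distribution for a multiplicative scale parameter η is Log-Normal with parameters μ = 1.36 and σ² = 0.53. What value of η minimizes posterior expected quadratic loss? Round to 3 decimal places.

5.078

Mode = exp(μ − σ²) = exp(0.83) = 2.293.
Mean = exp(μ + σ²/2) = exp(1.625) = 5.078.
Quadratic loss ⇒ the optimal estimator is the posterior mean.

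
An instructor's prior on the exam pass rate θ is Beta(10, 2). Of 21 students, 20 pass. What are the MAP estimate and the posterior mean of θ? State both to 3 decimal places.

MAP: 0.935. Posterior mean: 0.909.

Posterior: Beta(10+20, 2+1) = Beta(30, 3).
Mode = (30−1)/(30+3−2) = 29/31 = 0.935.
Mean = 30/(30+3) = 30/33 = 0.909.
The mean is pulled below the mode by the posterior's left skew.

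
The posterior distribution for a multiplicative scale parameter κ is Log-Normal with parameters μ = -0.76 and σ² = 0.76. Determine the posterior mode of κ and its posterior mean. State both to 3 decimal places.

MAP: 0.219. Posterior mean: 0.684.

Mode = exp(μ − σ²) = exp(-1.52) = 0.219.
Mean = exp(μ + σ²/2) = exp(-0.380) = 0.684.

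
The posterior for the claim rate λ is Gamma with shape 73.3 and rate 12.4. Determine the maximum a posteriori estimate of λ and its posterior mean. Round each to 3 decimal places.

Mode = (α−1)/β = 72.3/12.4 = 5.831.
Mean = α/β = 73.3/12.4 = 5.911.

maximum a posteriori estimate = 5.831, posterior mean = 5.911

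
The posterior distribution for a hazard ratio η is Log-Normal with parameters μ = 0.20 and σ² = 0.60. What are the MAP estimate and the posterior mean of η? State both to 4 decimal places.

Mode = exp(μ − σ²) = exp(-0.40) = 0.6703.
Mean = exp(μ + σ²/2) = exp(0.500) = 1.6487.
Right-skewed posterior ⇒ mode < mean.

MAP = 0.6703, posterior mean = 1.6487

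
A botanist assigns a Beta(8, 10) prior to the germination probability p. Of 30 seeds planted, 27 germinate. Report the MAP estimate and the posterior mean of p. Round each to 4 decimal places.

MAP estimate = 0.7391, posterior mean = 0.7292

Posterior: Beta(8+27, 10+3) = Beta(35, 13).
Mode = (35−1)/(35+13−2) = 34/46 = 0.7391.
Mean = 35/(35+13) = 35/48 = 0.7292.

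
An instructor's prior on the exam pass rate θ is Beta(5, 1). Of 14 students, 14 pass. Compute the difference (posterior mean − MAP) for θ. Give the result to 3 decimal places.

-0.050

Posterior: Beta(5+14, 1+0) = Beta(19, 1).
Since β = 1 ≤ 1 and α > 1, the Beta density is monotone increasing on [0,1]; the mode is at 1.
Mean = 19/(19+1) = 0.950.
Difference = 0.950 − 1.000 = -0.050.
Mode > mean: the posterior has a left tail.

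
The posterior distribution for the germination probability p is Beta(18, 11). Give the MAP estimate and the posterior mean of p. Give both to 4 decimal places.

Mode = (18−1)/(18+11−2) = 17/27 = 0.6296.
Mean = 18/(18+11) = 18/29 = 0.6207.
The mean is pulled below the mode by the posterior's left skew.

p_MAP = 0.6296, E[p|data] = 0.6207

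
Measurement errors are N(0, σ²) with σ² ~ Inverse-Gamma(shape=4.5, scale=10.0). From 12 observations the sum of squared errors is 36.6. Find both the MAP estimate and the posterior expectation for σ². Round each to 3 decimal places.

Posterior: Inverse-Gamma(shape = 4.5+12/2 = 10.5, scale = 10.0+36.6/2 = 28.3).
Mode = β/(α+1) = 28.3/11.5 = 2.461.
Mean = β/(α−1) = 28.3/9.5 = 2.979.
Right-skewed posterior ⇒ mode < mean.

MAP estimate = 2.461, posterior expectation = 2.979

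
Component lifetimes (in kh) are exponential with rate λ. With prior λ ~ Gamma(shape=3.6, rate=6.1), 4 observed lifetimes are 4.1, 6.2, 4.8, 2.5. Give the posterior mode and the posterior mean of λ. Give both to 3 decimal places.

λ_MAP = 0.278, E[λ|data] = 0.321

Σ times = 17.6. Posterior: Gamma(shape = 3.6+4 = 7.6, rate = 6.1+17.6 = 23.7).
Mode = (α−1)/β = 6.6/23.7 = 0.278.
Mean = α/β = 7.6/23.7 = 0.321.
Right-skewed posterior ⇒ mode < mean.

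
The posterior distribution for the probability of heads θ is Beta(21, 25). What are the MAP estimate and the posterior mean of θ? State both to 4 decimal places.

Mode = (21−1)/(21+25−2) = 20/44 = 0.4545.
Mean = 21/(21+25) = 21/46 = 0.4565.

MAP = 0.4545, posterior mean = 0.4565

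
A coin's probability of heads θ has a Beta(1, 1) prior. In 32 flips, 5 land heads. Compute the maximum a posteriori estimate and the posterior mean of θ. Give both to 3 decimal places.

maximum a posteriori estimate = 0.156, posterior mean = 0.176

Posterior: Beta(1+5, 1+27) = Beta(6, 28).
Mode = (6−1)/(6+28−2) = 5/32 = 0.156.
With a flat prior the MAP equals the MLE, 5/32.
Mean = 6/(6+28) = 6/34 = 0.176.
The posterior is right-skewed, so the mean exceeds the mode.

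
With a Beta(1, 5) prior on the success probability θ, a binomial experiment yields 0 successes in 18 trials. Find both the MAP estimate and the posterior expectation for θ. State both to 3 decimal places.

Posterior: Beta(1+0, 5+18) = Beta(1, 23).
Since α = 1 ≤ 1 and β > 1, the Beta density is monotone decreasing on [0,1]; the mode is at 0.
Mean = 1/(1+23) = 0.042.

MAP = 0.000, posterior mean = 0.042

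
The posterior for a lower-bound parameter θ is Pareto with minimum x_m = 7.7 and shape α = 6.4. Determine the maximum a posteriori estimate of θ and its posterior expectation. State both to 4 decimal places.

The Pareto density is strictly decreasing on [x_m, ∞), so the mode is x_m = 7.7000.
Mean = α·x_m/(α−1) = 6.4·7.7/5.4 = 9.1259.
The mean is pulled above the mode by the posterior's right skew.

MAP = 7.7000; posterior mean = 9.1259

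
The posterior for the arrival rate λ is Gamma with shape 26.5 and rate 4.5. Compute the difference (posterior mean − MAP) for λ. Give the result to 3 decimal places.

0.222

Mode = (α−1)/β = 25.5/4.5 = 5.667.
Mean = α/β = 26.5/4.5 = 5.889.
Difference = 5.889 − 5.667 = 0.222.
The mean is pulled above the mode by the posterior's right skew.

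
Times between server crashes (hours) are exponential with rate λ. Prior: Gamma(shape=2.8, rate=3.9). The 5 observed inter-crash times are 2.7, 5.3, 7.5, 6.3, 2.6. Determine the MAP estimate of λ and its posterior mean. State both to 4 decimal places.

MAP: 0.2403. Posterior mean: 0.2756.

Σ times = 24.4. Posterior: Gamma(shape = 2.8+5 = 7.8, rate = 3.9+24.4 = 28.3).
Mode = (α−1)/β = 6.8/28.3 = 0.2403.
Mean = α/β = 7.8/28.3 = 0.2756.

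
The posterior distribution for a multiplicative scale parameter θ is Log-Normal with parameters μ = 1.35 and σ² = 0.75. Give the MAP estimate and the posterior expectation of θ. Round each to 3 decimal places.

θ_MAP = 1.822, E[θ|data] = 5.613

Mode = exp(μ − σ²) = exp(0.60) = 1.822.
Mean = exp(μ + σ²/2) = exp(1.725) = 5.613.
The mean is pulled above the mode by the posterior's right skew.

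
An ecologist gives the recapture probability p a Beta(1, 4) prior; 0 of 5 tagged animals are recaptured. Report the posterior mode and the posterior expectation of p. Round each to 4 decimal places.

posterior mode = 0.0000, posterior expectation = 0.1000

Posterior: Beta(1+0, 4+5) = Beta(1, 9).
Since α = 1 ≤ 1 and β > 1, the Beta density is monotone decreasing on [0,1]; the mode is at 0.
Mean = 1/(1+9) = 0.1000.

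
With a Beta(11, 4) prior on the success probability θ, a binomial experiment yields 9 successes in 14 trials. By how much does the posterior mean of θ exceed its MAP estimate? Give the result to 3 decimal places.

-0.014

Posterior: Beta(11+9, 4+5) = Beta(20, 9).
Mode = (20−1)/(20+9−2) = 19/27 = 0.704.
Mean = 20/(20+9) = 20/29 = 0.690.
Difference = 0.690 − 0.704 = -0.014.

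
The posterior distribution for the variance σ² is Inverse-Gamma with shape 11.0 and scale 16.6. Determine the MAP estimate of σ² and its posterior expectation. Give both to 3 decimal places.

Mode = β/(α+1) = 16.6/12.0 = 1.383.
Mean = β/(α−1) = 16.6/10.0 = 1.660.
Right-skewed posterior ⇒ mode < mean.

MAP = 1.383, posterior mean = 1.660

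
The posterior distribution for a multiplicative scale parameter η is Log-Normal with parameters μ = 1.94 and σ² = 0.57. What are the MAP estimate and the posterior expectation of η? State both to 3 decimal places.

MAP = 3.935; posterior mean = 9.253

Mode = exp(μ − σ²) = exp(1.37) = 3.935.
Mean = exp(μ + σ²/2) = exp(2.225) = 9.253.
The mean is pulled above the mode by the posterior's right skew.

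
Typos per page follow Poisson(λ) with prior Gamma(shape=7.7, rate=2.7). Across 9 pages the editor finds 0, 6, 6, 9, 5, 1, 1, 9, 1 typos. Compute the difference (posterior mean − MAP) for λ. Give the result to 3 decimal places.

Σ counts = 38. Posterior: Gamma(shape = 7.7+38 = 45.7, rate = 2.7+9 = 11.7).
Mode = (α−1)/β = 44.7/11.7 = 3.821.
Mean = α/β = 45.7/11.7 = 3.906.
Difference = 3.906 − 3.821 = 0.085.
Mean > mode: the posterior has a right tail.

0.085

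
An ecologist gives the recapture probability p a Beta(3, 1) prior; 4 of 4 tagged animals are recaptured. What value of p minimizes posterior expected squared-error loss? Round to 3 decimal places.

0.875

Posterior: Beta(3+4, 1+0) = Beta(7, 1).
Since β = 1 ≤ 1 and α > 1, the Beta density is monotone increasing on [0,1]; the mode is at 1.
Mean = 7/(7+1) = 0.875.
Squared-error loss ⇒ the optimal estimator is the posterior mean.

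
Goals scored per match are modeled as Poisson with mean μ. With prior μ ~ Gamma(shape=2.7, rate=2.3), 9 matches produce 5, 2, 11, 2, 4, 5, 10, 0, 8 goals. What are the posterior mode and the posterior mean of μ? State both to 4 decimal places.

MAP = 4.3097; posterior mean = 4.3982

Σ counts = 47. Posterior: Gamma(shape = 2.7+47 = 49.7, rate = 2.3+9 = 11.3).
Mode = (α−1)/β = 48.7/11.3 = 4.3097.
Mean = α/β = 49.7/11.3 = 4.3982.
Right-skewed posterior ⇒ mode < mean.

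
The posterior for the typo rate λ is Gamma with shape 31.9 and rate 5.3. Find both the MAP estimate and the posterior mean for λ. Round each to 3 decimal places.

MAP = 5.830, posterior mean = 6.019

Mode = (α−1)/β = 30.9/5.3 = 5.830.
Mean = α/β = 31.9/5.3 = 6.019.
Right-skewed posterior ⇒ mode < mean.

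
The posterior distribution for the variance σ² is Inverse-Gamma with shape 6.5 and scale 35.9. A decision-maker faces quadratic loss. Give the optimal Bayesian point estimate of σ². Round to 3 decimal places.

Mode = β/(α+1) = 35.9/7.5 = 4.787.
Mean = β/(α−1) = 35.9/5.5 = 6.527.
Quadratic loss ⇒ the optimal estimator is the posterior mean.

6.527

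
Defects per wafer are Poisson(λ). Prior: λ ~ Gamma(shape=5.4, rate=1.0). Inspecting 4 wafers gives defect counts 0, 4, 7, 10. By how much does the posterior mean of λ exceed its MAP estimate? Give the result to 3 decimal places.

0.200

Σ counts = 21. Posterior: Gamma(shape = 5.4+21 = 26.4, rate = 1.0+4 = 5.0).
Mode = (α−1)/β = 25.4/5.0 = 5.080.
Mean = α/β = 26.4/5.0 = 5.280.
Difference = 5.280 − 5.080 = 0.200.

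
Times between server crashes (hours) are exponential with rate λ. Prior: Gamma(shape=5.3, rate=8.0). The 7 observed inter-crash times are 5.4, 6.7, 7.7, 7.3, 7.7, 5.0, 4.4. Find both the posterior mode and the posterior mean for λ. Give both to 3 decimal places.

MAP = 0.216, posterior mean = 0.236

Σ times = 44.2. Posterior: Gamma(shape = 5.3+7 = 12.3, rate = 8.0+44.2 = 52.2).
Mode = (α−1)/β = 11.3/52.2 = 0.216.
Mean = α/β = 12.3/52.2 = 0.236.
Right-skewed posterior ⇒ mode < mean.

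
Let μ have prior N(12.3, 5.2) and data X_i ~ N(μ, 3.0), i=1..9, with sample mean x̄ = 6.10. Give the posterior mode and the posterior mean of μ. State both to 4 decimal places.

posterior mode = 6.4735, posterior mean = 6.4735

Posterior for μ is Normal. Precision-weighted mean: (1/5.2·12.3 + 9/3.0·6.10) / (1/5.2 + 9/3.0) = 6.4735.
A Normal posterior is symmetric, so mode = mean.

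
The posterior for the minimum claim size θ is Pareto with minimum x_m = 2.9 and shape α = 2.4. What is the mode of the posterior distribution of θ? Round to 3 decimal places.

The Pareto density is strictly decreasing on [x_m, ∞), so the mode is x_m = 2.900.
Mean = α·x_m/(α−1) = 2.4·2.9/1.4 = 4.971.
This is the posterior mode — the MAP estimate.

2.900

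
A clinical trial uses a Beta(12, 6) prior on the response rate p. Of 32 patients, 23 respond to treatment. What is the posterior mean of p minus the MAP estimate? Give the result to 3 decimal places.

-0.008

Posterior: Beta(12+23, 6+9) = Beta(35, 15).
Mode = (35−1)/(35+15−2) = 34/48 = 0.708.
Mean = 35/(35+15) = 35/50 = 0.700.
Difference = 0.700 − 0.708 = -0.008.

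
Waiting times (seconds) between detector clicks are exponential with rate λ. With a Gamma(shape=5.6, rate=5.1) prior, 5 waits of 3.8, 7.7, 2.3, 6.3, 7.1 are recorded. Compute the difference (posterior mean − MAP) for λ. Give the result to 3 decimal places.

0.031

Σ times = 27.2. Posterior: Gamma(shape = 5.6+5 = 10.6, rate = 5.1+27.2 = 32.3).
Mode = (α−1)/β = 9.6/32.3 = 0.297.
Mean = α/β = 10.6/32.3 = 0.328.
Difference = 0.328 − 0.297 = 0.031.
The mean is pulled above the mode by the posterior's right skew.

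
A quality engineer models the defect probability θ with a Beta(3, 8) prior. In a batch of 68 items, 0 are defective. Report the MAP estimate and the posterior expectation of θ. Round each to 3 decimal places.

MAP estimate = 0.026, posterior expectation = 0.038

Posterior: Beta(3+0, 8+68) = Beta(3, 76).
Mode = (3−1)/(3+76−2) = 2/77 = 0.026.
Mean = 3/(3+76) = 3/79 = 0.038.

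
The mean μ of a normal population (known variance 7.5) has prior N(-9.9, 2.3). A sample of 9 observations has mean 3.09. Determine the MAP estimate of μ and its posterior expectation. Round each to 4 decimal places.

μ_MAP = -0.3648, E[μ|data] = -0.3648

Posterior for μ is Normal. Precision-weighted mean: (1/2.3·-9.9 + 9/7.5·3.09) / (1/2.3 + 9/7.5) = -0.3648.
A Normal posterior is symmetric, so mode = mean.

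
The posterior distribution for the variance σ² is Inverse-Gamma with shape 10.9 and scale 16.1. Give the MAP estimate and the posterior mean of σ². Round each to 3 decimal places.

Mode = β/(α+1) = 16.1/11.9 = 1.353.
Mean = β/(α−1) = 16.1/9.9 = 1.626.
The posterior is right-skewed, so the mean exceeds the mode.

MAP: 1.353. Posterior mean: 1.626.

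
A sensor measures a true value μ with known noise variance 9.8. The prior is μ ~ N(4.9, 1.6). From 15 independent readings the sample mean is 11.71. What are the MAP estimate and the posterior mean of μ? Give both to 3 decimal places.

Posterior for μ is Normal. Precision-weighted mean: (1/1.6·4.9 + 15/9.8·11.71) / (1/1.6 + 15/9.8) = 9.736.
A Normal posterior is symmetric, so mode = mean.

MAP = 9.736, posterior mean = 9.736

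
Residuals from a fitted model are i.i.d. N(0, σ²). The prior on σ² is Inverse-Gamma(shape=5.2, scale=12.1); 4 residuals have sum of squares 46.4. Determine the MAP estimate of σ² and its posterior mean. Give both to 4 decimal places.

MAP = 4.3049, posterior mean = 5.6935

Posterior: Inverse-Gamma(shape = 5.2+4/2 = 7.2, scale = 12.1+46.4/2 = 35.3).
Mode = β/(α+1) = 35.3/8.2 = 4.3049.
Mean = β/(α−1) = 35.3/6.2 = 5.6935.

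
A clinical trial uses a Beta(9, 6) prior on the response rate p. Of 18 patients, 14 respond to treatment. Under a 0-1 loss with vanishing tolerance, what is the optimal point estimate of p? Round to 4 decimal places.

0.7097

Posterior: Beta(9+14, 6+4) = Beta(23, 10).
Mode = (23−1)/(23+10−2) = 22/31 = 0.7097.
Mean = 23/(23+10) = 23/33 = 0.6970.
This is the posterior mode — the MAP estimate.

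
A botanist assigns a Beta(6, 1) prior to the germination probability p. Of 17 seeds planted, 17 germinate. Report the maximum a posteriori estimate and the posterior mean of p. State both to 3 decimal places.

Posterior: Beta(6+17, 1+0) = Beta(23, 1).
Since β = 1 ≤ 1 and α > 1, the Beta density is monotone increasing on [0,1]; the mode is at 1.
Mean = 23/(23+1) = 0.958.
The posterior is left-skewed, so the mode exceeds the mean.

MAP = 1.000, posterior mean = 0.958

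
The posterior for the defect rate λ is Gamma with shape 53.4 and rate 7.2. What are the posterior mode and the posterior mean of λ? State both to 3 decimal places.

λ_MAP = 7.278, E[λ|data] = 7.417

Mode = (α−1)/β = 52.4/7.2 = 7.278.
Mean = α/β = 53.4/7.2 = 7.417.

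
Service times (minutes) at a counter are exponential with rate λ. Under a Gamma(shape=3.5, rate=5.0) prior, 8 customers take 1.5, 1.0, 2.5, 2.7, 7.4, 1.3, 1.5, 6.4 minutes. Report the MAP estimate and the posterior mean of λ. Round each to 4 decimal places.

MAP = 0.3584, posterior mean = 0.3925

Σ times = 24.3. Posterior: Gamma(shape = 3.5+8 = 11.5, rate = 5.0+24.3 = 29.3).
Mode = (α−1)/β = 10.5/29.3 = 0.3584.
Mean = α/β = 11.5/29.3 = 0.3925.
The posterior is right-skewed, so the mean exceeds the mode.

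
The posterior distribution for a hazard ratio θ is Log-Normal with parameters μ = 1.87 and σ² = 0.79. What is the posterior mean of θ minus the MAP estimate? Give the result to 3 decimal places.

Mode = exp(μ − σ²) = exp(1.08) = 2.945.
Mean = exp(μ + σ²/2) = exp(2.265) = 9.631.
Difference = 9.631 − 2.945 = 6.686.
The posterior is right-skewed, so the mean exceeds the mode.

6.686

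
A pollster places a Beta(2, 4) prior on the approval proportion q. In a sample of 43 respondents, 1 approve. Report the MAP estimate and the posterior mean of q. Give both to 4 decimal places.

MAP: 0.0426. Posterior mean: 0.0612.

Posterior: Beta(2+1, 4+42) = Beta(3, 46).
Mode = (3−1)/(3+46−2) = 2/47 = 0.0426.
Mean = 3/(3+46) = 3/49 = 0.0612.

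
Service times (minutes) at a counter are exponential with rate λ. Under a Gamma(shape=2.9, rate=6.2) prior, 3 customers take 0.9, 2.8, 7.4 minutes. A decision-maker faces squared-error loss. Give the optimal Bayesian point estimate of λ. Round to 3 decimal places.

Σ times = 11.1. Posterior: Gamma(shape = 2.9+3 = 5.9, rate = 6.2+11.1 = 17.3).
Mode = (α−1)/β = 4.9/17.3 = 0.283.
Mean = α/β = 5.9/17.3 = 0.341.
Squared-error loss ⇒ the optimal estimator is the posterior mean.

0.341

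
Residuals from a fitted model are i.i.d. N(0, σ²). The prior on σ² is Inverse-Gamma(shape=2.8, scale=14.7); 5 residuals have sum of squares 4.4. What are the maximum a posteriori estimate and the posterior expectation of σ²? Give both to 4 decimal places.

MAP = 2.6825, posterior mean = 3.9302

Posterior: Inverse-Gamma(shape = 2.8+5/2 = 5.3, scale = 14.7+4.4/2 = 16.9).
Mode = β/(α+1) = 16.9/6.3 = 2.6825.
Mean = β/(α−1) = 16.9/4.3 = 3.9302.
Mean > mode: the posterior has a right tail.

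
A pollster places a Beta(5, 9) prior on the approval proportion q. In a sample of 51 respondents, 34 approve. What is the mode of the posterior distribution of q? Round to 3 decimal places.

0.603

Posterior: Beta(5+34, 9+17) = Beta(39, 26).
Mode = (39−1)/(39+26−2) = 38/63 = 0.603.
Mean = 39/(39+26) = 39/65 = 0.600.
This is the posterior mode — the MAP estimate.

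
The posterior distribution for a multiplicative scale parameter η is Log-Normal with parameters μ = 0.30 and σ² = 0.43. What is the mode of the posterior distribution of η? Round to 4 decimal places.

Mode = exp(μ − σ²) = exp(-0.13) = 0.8781.
Mean = exp(μ + σ²/2) = exp(0.515) = 1.6736.
This is the posterior mode — the MAP estimate.

0.8781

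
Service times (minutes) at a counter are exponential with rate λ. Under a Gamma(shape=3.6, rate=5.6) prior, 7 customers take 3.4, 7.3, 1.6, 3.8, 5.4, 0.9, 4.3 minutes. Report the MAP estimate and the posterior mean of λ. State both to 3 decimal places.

MAP = 0.297; posterior mean = 0.328

Σ times = 26.7. Posterior: Gamma(shape = 3.6+7 = 10.6, rate = 5.6+26.7 = 32.3).
Mode = (α−1)/β = 9.6/32.3 = 0.297.
Mean = α/β = 10.6/32.3 = 0.328.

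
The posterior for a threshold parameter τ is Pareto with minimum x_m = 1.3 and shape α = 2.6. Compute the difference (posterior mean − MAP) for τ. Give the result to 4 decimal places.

0.8125

The Pareto density is strictly decreasing on [x_m, ∞), so the mode is x_m = 1.3000.
Mean = α·x_m/(α−1) = 2.6·1.3/1.6 = 2.1125.
Difference = 2.1125 − 1.3000 = 0.8125.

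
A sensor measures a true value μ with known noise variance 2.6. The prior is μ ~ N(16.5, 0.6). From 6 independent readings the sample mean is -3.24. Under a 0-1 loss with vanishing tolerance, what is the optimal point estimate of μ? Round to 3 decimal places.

5.038

Posterior for μ is Normal. Precision-weighted mean: (1/0.6·16.5 + 6/2.6·-3.24) / (1/0.6 + 6/2.6) = 5.038.
A Normal posterior is symmetric, so mode = mean.
This is the posterior mode — the MAP estimate.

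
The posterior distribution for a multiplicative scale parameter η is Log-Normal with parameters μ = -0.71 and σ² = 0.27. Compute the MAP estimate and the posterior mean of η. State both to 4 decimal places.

MAP = 0.3753; posterior mean = 0.5627

Mode = exp(μ − σ²) = exp(-0.98) = 0.3753.
Mean = exp(μ + σ²/2) = exp(-0.575) = 0.5627.
Mean > mode: the posterior has a right tail.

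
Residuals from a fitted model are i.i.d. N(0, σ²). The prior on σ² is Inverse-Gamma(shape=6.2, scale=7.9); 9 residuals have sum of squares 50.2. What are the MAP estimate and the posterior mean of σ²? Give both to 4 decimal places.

Posterior: Inverse-Gamma(shape = 6.2+9/2 = 10.7, scale = 7.9+50.2/2 = 33.0).
Mode = β/(α+1) = 33.0/11.7 = 2.8205.
Mean = β/(α−1) = 33.0/9.7 = 3.4021.
The mean is pulled above the mode by the posterior's right skew.

σ²_MAP = 2.8205, E[σ²|data] = 3.4021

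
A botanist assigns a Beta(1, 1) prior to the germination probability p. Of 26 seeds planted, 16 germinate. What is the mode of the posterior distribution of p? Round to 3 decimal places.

Posterior: Beta(1+16, 1+10) = Beta(17, 11).
Mode = (17−1)/(17+11−2) = 16/26 = 0.615.
With a flat prior the MAP equals the MLE, 16/26.
Mean = 17/(17+11) = 17/28 = 0.607.
This is the posterior mode — the MAP estimate.

0.615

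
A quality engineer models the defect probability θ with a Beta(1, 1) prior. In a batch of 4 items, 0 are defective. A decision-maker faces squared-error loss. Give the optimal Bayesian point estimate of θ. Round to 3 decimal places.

0.167

Posterior: Beta(1+0, 1+4) = Beta(1, 5).
Since α = 1 ≤ 1 and β > 1, the Beta density is monotone decreasing on [0,1]; the mode is at 0.
Mean = 1/(1+5) = 0.167.
Squared-error loss ⇒ the optimal estimator is the posterior mean.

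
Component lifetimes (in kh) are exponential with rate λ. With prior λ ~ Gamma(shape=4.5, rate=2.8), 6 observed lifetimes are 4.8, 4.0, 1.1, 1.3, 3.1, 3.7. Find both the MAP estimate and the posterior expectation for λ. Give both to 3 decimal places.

Σ times = 18.0. Posterior: Gamma(shape = 4.5+6 = 10.5, rate = 2.8+18.0 = 20.8).
Mode = (α−1)/β = 9.5/20.8 = 0.457.
Mean = α/β = 10.5/20.8 = 0.505.
The mean is pulled above the mode by the posterior's right skew.

MAP estimate = 0.457, posterior expectation = 0.505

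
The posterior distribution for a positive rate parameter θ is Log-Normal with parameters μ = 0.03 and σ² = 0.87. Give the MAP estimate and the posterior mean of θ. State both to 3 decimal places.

Mode = exp(μ − σ²) = exp(-0.84) = 0.432.
Mean = exp(μ + σ²/2) = exp(0.465) = 1.592.

MAP: 0.432. Posterior mean: 1.592.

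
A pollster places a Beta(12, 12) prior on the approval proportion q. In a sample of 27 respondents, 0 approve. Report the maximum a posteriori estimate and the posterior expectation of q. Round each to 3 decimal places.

q_MAP = 0.224, E[q|data] = 0.235

Posterior: Beta(12+0, 12+27) = Beta(12, 39).
Mode = (12−1)/(12+39−2) = 11/49 = 0.224.
Mean = 12/(12+39) = 12/51 = 0.235.
The mean is pulled above the mode by the posterior's right skew.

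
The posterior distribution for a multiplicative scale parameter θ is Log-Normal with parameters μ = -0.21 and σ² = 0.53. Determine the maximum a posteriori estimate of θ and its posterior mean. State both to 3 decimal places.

MAP = 0.477, posterior mean = 1.057

Mode = exp(μ − σ²) = exp(-0.74) = 0.477.
Mean = exp(μ + σ²/2) = exp(0.055) = 1.057.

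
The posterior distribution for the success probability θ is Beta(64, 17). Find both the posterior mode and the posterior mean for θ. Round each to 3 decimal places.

Mode = (64−1)/(64+17−2) = 63/79 = 0.797.
Mean = 64/(64+17) = 64/81 = 0.790.

MAP = 0.797, posterior mean = 0.790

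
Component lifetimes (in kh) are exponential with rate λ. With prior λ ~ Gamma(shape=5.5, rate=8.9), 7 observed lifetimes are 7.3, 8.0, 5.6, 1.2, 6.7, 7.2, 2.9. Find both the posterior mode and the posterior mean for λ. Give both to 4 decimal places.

MAP = 0.2406; posterior mean = 0.2615

Σ times = 38.9. Posterior: Gamma(shape = 5.5+7 = 12.5, rate = 8.9+38.9 = 47.8).
Mode = (α−1)/β = 11.5/47.8 = 0.2406.
Mean = α/β = 12.5/47.8 = 0.2615.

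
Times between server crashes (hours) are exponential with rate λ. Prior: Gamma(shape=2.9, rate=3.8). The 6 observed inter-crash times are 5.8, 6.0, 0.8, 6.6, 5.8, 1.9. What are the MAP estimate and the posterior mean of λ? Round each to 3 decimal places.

λ_MAP = 0.257, E[λ|data] = 0.290

Σ times = 26.9. Posterior: Gamma(shape = 2.9+6 = 8.9, rate = 3.8+26.9 = 30.7).
Mode = (α−1)/β = 7.9/30.7 = 0.257.
Mean = α/β = 8.9/30.7 = 0.290.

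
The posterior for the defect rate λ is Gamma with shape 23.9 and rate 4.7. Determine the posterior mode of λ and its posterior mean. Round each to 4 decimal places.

MAP = 4.8723; posterior mean = 5.0851

Mode = (α−1)/β = 22.9/4.7 = 4.8723.
Mean = α/β = 23.9/4.7 = 5.0851.
The posterior is right-skewed, so the mean exceeds the mode.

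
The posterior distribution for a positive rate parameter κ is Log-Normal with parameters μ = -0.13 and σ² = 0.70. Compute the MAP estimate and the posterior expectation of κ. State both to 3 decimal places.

MAP estimate = 0.436, posterior expectation = 1.246

Mode = exp(μ − σ²) = exp(-0.83) = 0.436.
Mean = exp(μ + σ²/2) = exp(0.220) = 1.246.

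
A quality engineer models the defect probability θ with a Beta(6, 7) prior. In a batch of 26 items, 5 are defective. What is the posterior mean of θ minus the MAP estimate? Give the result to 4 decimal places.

Posterior: Beta(6+5, 7+21) = Beta(11, 28).
Mode = (11−1)/(11+28−2) = 10/37 = 0.2703.
Mean = 11/(11+28) = 11/39 = 0.2821.
Difference = 0.2821 − 0.2703 = 0.0118.
Mean > mode: the posterior has a right tail.

0.0118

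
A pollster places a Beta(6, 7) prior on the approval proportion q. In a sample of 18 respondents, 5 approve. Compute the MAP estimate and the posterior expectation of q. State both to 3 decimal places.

Posterior: Beta(6+5, 7+13) = Beta(11, 20).
Mode = (11−1)/(11+20−2) = 10/29 = 0.345.
Mean = 11/(11+20) = 11/31 = 0.355.

MAP: 0.345. Posterior mean: 0.355.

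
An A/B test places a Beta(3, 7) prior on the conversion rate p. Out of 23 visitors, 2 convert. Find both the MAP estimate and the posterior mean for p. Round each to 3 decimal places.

MAP: 0.129. Posterior mean: 0.152.

Posterior: Beta(3+2, 7+21) = Beta(5, 28).
Mode = (5−1)/(5+28−2) = 4/31 = 0.129.
Mean = 5/(5+28) = 5/33 = 0.152.
Right-skewed posterior ⇒ mode < mean.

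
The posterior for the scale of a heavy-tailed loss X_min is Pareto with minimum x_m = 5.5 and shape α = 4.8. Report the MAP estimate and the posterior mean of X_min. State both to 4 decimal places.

MAP: 5.5000. Posterior mean: 6.9474.

The Pareto density is strictly decreasing on [x_m, ∞), so the mode is x_m = 5.5000.
Mean = α·x_m/(α−1) = 4.8·5.5/3.8 = 6.9474.
Mean > mode: the posterior has a right tail.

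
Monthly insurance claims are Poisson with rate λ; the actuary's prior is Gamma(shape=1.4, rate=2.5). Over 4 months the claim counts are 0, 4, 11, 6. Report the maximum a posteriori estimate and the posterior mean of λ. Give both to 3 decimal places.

MAP = 3.292; posterior mean = 3.446

Σ counts = 21. Posterior: Gamma(shape = 1.4+21 = 22.4, rate = 2.5+4 = 6.5).
Mode = (α−1)/β = 21.4/6.5 = 3.292.
Mean = α/β = 22.4/6.5 = 3.446.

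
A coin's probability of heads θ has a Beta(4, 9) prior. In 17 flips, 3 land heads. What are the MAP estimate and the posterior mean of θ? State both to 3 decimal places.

Posterior: Beta(4+3, 9+14) = Beta(7, 23).
Mode = (7−1)/(7+23−2) = 6/28 = 0.214.
Mean = 7/(7+23) = 7/30 = 0.233.
Right-skewed posterior ⇒ mode < mean.

MAP = 0.214; posterior mean = 0.233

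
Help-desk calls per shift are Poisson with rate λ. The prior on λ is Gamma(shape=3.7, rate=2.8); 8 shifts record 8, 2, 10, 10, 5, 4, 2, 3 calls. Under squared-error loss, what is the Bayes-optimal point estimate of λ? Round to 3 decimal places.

4.417

Σ counts = 44. Posterior: Gamma(shape = 3.7+44 = 47.7, rate = 2.8+8 = 10.8).
Mode = (α−1)/β = 46.7/10.8 = 4.324.
Mean = α/β = 47.7/10.8 = 4.417.
Squared-error loss ⇒ the optimal estimator is the posterior mean.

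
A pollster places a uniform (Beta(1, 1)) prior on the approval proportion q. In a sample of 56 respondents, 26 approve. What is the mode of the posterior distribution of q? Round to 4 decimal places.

0.4643

Posterior: Beta(1+26, 1+30) = Beta(27, 31).
Mode = (27−1)/(27+31−2) = 26/56 = 0.4643.
Mean = 27/(27+31) = 27/58 = 0.4655.
This is the posterior mode — the MAP estimate.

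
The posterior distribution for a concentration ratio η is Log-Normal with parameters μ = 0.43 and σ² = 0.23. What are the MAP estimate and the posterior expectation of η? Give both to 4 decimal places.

MAP: 1.2214. Posterior mean: 1.7246.

Mode = exp(μ − σ²) = exp(0.20) = 1.2214.
Mean = exp(μ + σ²/2) = exp(0.545) = 1.7246.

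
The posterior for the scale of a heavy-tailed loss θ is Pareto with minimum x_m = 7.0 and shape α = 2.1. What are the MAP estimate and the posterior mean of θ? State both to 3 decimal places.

MAP = 7.000; posterior mean = 13.364

The Pareto density is strictly decreasing on [x_m, ∞), so the mode is x_m = 7.000.
Mean = α·x_m/(α−1) = 2.1·7.0/1.1 = 13.364.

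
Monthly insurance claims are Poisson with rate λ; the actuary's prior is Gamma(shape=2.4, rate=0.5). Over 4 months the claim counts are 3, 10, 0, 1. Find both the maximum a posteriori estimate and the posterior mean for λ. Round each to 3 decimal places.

MAP = 3.422; posterior mean = 3.644

Σ counts = 14. Posterior: Gamma(shape = 2.4+14 = 16.4, rate = 0.5+4 = 4.5).
Mode = (α−1)/β = 15.4/4.5 = 3.422.
Mean = α/β = 16.4/4.5 = 3.644.
Mean > mode: the posterior has a right tail.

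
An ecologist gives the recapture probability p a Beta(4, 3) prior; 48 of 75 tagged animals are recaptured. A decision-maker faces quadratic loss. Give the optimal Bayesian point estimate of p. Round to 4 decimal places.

0.6341

Posterior: Beta(4+48, 3+27) = Beta(52, 30).
Mode = (52−1)/(52+30−2) = 51/80 = 0.6375.
Mean = 52/(52+30) = 52/82 = 0.6341.
Quadratic loss ⇒ the optimal estimator is the posterior mean.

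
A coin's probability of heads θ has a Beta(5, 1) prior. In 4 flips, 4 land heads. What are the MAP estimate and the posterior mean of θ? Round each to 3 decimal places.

Posterior: Beta(5+4, 1+0) = Beta(9, 1).
Since β = 1 ≤ 1 and α > 1, the Beta density is monotone increasing on [0,1]; the mode is at 1.
Mean = 9/(9+1) = 0.900.
Mode > mean: the posterior has a left tail.

MAP: 1.000. Posterior mean: 0.900.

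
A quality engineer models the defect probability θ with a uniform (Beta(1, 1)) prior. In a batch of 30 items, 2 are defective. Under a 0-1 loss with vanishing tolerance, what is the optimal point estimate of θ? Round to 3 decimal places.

0.067

Posterior: Beta(1+2, 1+28) = Beta(3, 29).
Mode = (3−1)/(3+29−2) = 2/30 = 0.067.
With a flat prior the MAP equals the MLE, 2/30.
Mean = 3/(3+29) = 3/32 = 0.094.
This is the posterior mode — the MAP estimate.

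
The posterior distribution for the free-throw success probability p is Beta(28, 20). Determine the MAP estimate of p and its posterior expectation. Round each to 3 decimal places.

MAP = 0.587; posterior mean = 0.583

Mode = (28−1)/(28+20−2) = 27/46 = 0.587.
Mean = 28/(28+20) = 28/48 = 0.583.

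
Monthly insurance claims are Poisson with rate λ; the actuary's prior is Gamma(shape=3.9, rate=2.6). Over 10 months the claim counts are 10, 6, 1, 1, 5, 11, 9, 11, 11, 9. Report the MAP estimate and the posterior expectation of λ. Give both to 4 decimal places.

MAP: 6.1032. Posterior mean: 6.1825.

Σ counts = 74. Posterior: Gamma(shape = 3.9+74 = 77.9, rate = 2.6+10 = 12.6).
Mode = (α−1)/β = 76.9/12.6 = 6.1032.
Mean = α/β = 77.9/12.6 = 6.1825.
The mean is pulled above the mode by the posterior's right skew.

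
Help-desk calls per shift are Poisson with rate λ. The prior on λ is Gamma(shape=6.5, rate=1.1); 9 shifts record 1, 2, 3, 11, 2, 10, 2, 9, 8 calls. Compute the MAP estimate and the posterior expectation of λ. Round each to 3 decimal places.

Σ counts = 48. Posterior: Gamma(shape = 6.5+48 = 54.5, rate = 1.1+9 = 10.1).
Mode = (α−1)/β = 53.5/10.1 = 5.297.
Mean = α/β = 54.5/10.1 = 5.396.
Right-skewed posterior ⇒ mode < mean.

MAP estimate = 5.297, posterior expectation = 5.396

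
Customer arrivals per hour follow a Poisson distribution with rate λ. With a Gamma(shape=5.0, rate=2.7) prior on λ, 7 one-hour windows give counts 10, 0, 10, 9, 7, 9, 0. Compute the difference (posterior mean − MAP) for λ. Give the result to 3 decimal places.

Σ counts = 45. Posterior: Gamma(shape = 5.0+45 = 50.0, rate = 2.7+7 = 9.7).
Mode = (α−1)/β = 49.0/9.7 = 5.052.
Mean = α/β = 50.0/9.7 = 5.155.
Difference = 5.155 − 5.052 = 0.103.

0.103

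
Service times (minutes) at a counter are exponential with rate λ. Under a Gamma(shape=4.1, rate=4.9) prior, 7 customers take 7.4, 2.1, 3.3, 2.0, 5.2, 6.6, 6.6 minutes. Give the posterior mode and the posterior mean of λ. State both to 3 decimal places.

Σ times = 33.2. Posterior: Gamma(shape = 4.1+7 = 11.1, rate = 4.9+33.2 = 38.1).
Mode = (α−1)/β = 10.1/38.1 = 0.265.
Mean = α/β = 11.1/38.1 = 0.291.
The mean is pulled above the mode by the posterior's right skew.

λ_MAP = 0.265, E[λ|data] = 0.291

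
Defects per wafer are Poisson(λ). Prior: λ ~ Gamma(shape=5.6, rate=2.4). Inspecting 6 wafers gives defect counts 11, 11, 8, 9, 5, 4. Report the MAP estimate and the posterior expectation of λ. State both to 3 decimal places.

Σ counts = 48. Posterior: Gamma(shape = 5.6+48 = 53.6, rate = 2.4+6 = 8.4).
Mode = (α−1)/β = 52.6/8.4 = 6.262.
Mean = α/β = 53.6/8.4 = 6.381.
The mean is pulled above the mode by the posterior's right skew.

MAP = 6.262; posterior mean = 6.381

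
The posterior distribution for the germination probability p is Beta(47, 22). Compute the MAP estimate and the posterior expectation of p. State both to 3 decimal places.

Mode = (47−1)/(47+22−2) = 46/67 = 0.687.
Mean = 47/(47+22) = 47/69 = 0.681.
The mean is pulled below the mode by the posterior's left skew.

MAP = 0.687; posterior mean = 0.681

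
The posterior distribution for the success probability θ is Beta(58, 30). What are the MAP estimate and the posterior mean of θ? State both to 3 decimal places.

Mode = (58−1)/(58+30−2) = 57/86 = 0.663.
Mean = 58/(58+30) = 58/88 = 0.659.

MAP = 0.663, posterior mean = 0.659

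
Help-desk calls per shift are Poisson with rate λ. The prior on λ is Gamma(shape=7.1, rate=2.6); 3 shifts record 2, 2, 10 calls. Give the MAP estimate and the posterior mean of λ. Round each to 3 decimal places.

Σ counts = 14. Posterior: Gamma(shape = 7.1+14 = 21.1, rate = 2.6+3 = 5.6).
Mode = (α−1)/β = 20.1/5.6 = 3.589.
Mean = α/β = 21.1/5.6 = 3.768.

MAP estimate = 3.589, posterior mean = 3.768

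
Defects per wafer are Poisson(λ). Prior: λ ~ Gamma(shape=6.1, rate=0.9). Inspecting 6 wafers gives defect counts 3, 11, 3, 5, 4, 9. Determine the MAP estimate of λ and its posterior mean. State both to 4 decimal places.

Σ counts = 35. Posterior: Gamma(shape = 6.1+35 = 41.1, rate = 0.9+6 = 6.9).
Mode = (α−1)/β = 40.1/6.9 = 5.8116.
Mean = α/β = 41.1/6.9 = 5.9565.

MAP = 5.8116, posterior mean = 5.9565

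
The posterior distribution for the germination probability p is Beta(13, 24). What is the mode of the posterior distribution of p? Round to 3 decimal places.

Mode = (13−1)/(13+24−2) = 12/35 = 0.343.
Mean = 13/(13+24) = 13/37 = 0.351.
This is the posterior mode — the MAP estimate.

0.343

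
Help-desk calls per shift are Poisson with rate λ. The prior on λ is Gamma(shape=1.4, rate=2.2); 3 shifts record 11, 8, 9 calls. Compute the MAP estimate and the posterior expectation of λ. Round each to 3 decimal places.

λ_MAP = 5.462, E[λ|data] = 5.654

Σ counts = 28. Posterior: Gamma(shape = 1.4+28 = 29.4, rate = 2.2+3 = 5.2).
Mode = (α−1)/β = 28.4/5.2 = 5.462.
Mean = α/β = 29.4/5.2 = 5.654.
Right-skewed posterior ⇒ mode < mean.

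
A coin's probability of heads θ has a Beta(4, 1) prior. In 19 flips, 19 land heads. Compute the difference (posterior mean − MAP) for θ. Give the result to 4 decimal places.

-0.0417

Posterior: Beta(4+19, 1+0) = Beta(23, 1).
Since β = 1 ≤ 1 and α > 1, the Beta density is monotone increasing on [0,1]; the mode is at 1.
Mean = 23/(23+1) = 0.9583.
Difference = 0.9583 − 1.0000 = -0.0417.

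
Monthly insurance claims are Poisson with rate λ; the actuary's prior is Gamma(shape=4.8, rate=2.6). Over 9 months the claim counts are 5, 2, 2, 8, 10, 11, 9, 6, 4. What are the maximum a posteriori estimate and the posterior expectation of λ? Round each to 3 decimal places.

Σ counts = 57. Posterior: Gamma(shape = 4.8+57 = 61.8, rate = 2.6+9 = 11.6).
Mode = (α−1)/β = 60.8/11.6 = 5.241.
Mean = α/β = 61.8/11.6 = 5.328.

MAP = 5.241; posterior mean = 5.328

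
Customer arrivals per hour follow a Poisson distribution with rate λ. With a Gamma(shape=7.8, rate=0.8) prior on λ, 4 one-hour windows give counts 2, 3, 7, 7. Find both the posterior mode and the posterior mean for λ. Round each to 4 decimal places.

λ_MAP = 5.3750, E[λ|data] = 5.5833

Σ counts = 19. Posterior: Gamma(shape = 7.8+19 = 26.8, rate = 0.8+4 = 4.8).
Mode = (α−1)/β = 25.8/4.8 = 5.3750.
Mean = α/β = 26.8/4.8 = 5.5833.
The posterior is right-skewed, so the mean exceeds the mode.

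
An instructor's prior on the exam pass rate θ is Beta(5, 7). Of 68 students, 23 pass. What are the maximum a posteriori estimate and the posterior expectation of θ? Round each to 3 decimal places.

θ_MAP = 0.346, E[θ|data] = 0.350

Posterior: Beta(5+23, 7+45) = Beta(28, 52).
Mode = (28−1)/(28+52−2) = 27/78 = 0.346.
Mean = 28/(28+52) = 28/80 = 0.350.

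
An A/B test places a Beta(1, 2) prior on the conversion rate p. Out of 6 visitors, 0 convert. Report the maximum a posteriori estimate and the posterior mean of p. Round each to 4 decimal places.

Posterior: Beta(1+0, 2+6) = Beta(1, 8).
Since α = 1 ≤ 1 and β > 1, the Beta density is monotone decreasing on [0,1]; the mode is at 0.
Mean = 1/(1+8) = 0.1111.
Right-skewed posterior ⇒ mode < mean.

p_MAP = 0.0000, E[p|data] = 0.1111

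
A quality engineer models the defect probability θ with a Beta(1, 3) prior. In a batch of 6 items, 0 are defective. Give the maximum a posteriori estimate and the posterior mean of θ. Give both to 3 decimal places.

Posterior: Beta(1+0, 3+6) = Beta(1, 9).
Since α = 1 ≤ 1 and β > 1, the Beta density is monotone decreasing on [0,1]; the mode is at 0.
Mean = 1/(1+9) = 0.100.
Right-skewed posterior ⇒ mode < mean.

θ_MAP = 0.000, E[θ|data] = 0.100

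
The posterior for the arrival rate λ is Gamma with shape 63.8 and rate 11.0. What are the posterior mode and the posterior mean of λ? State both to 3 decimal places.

MAP: 5.709. Posterior mean: 5.800.

Mode = (α−1)/β = 62.8/11.0 = 5.709.
Mean = α/β = 63.8/11.0 = 5.800.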